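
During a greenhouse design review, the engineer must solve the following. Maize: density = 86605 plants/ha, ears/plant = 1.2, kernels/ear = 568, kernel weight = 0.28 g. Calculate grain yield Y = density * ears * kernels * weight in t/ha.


Y = density * ears * kernels * kw
  = 86605 * 1.2 * 568 * 0.28 g/ha
  = 16528391.04 g/ha
  = 16528.39 kg/ha = 16.53 t/ha


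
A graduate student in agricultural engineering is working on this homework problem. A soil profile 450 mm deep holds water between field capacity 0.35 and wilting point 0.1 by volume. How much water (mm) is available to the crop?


AW = (FC - WP) * D
   = (0.35 - 0.1) * 450
   = 0.25 * 450
   = 112.50 mm


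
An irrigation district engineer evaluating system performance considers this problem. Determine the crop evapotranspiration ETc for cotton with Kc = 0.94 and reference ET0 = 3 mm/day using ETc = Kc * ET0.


ETc = Kc * ET0
    = 0.94 * 3
    = 2.82 mm/day


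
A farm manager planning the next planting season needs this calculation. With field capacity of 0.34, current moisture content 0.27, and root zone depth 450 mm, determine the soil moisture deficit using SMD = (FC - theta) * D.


SMD = (FC - theta) * D
    = (0.34 - 0.27) * 450
    = 0.070 * 450
    = 31.50 mm


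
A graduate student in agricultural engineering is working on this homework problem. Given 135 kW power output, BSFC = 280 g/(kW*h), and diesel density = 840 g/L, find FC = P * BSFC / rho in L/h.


FC = P * BSFC / rho_fuel
   = 135 * 280 / 840
   = 37800 / 840
   = 45 L/h


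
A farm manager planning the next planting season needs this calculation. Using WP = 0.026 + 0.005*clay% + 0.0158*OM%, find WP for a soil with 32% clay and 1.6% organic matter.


WP = 0.026 + 0.005*32 + 0.0158*1.6
   = 0.026 + 0.1600 + 0.0253
   = 0.2113


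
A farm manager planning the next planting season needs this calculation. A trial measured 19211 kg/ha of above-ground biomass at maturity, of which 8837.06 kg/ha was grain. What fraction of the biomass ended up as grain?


HI = grain_yield / biomass
   = 8837.06 / 19211
   = 0.46


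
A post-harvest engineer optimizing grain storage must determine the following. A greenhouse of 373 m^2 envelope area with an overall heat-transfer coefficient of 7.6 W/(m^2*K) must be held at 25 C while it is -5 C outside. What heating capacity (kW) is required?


dT = 25 - (-5) = 30 K
Q = U * A * dT
  = 7.6 * 373 * 30
  = 85044 W = 85.04 kW


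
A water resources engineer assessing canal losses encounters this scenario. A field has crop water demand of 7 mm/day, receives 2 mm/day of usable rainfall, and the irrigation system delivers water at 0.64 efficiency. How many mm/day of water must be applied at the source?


IWR = (ETc - Pe) / Ea
    = (7 - 2) / 0.64
    = 5 / 0.64
    = 7.81 mm/day


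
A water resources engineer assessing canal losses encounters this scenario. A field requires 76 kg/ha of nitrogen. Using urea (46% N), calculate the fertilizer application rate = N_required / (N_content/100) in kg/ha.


Rate = N_required / (N_content / 100)
     = 76 / (46 / 100)
     = 76 / 0.46
     = 165.22 kg/ha


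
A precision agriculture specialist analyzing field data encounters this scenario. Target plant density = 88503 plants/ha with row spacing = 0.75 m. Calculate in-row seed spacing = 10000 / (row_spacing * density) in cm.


spacing = 10000 / (row_sp * density)
        = 10000 / (0.75 * 88503)
        = 10000 / 66377.25
        = 0.15065 m = 15.07 cm


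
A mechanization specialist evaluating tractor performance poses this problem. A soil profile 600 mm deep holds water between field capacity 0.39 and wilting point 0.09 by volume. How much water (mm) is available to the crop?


AW = (FC - WP) * D
   = (0.39 - 0.09) * 600
   = 0.30 * 600
   = 180 mm


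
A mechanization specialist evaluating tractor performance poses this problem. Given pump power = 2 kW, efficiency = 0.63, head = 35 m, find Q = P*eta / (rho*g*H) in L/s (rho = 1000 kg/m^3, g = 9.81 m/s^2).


Q = (P * 1000 * eta) / (rho * g * H)
  = (2 * 1000 * 0.63) / (1000 * 9.81 * 35)
  = 1260 / 343350
  = 0.00367 m^3/s = 3.67 L/s


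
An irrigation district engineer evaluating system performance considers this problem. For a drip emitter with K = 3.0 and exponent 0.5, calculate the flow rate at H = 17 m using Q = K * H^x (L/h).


Q = K * H^x
  = 3.0 * 17^0.5
  = 3.0 * 4.1231
  = 12.37 L/h


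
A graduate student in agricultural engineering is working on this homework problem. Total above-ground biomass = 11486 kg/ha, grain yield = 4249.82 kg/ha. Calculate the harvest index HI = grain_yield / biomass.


HI = grain_yield / biomass
   = 4249.82 / 11486
   = 0.37


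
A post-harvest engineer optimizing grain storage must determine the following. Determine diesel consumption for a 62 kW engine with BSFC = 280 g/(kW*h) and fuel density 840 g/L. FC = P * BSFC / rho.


FC = P * BSFC / rho_fuel
   = 62 * 280 / 840
   = 17360 / 840
   = 20.67 L/h


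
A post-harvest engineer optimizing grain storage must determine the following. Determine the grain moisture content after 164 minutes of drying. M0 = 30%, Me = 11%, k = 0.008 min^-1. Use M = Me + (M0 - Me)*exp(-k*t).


M = Me + (M0 - Me) * e^(-k*t)
  = 11 + (30 - 11) * e^(-0.008*164)
  = 11 + 19 * e^(-1.312)
  = 11 + 19 * 0.26928
  = 11 + 5.1163
  = 16.12%


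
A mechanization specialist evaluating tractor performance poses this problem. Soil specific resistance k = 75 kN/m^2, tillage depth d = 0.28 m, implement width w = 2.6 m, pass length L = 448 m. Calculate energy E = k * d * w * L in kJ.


E = k * d * w * L
  = 75 * 0.28 * 2.6 * 448
  = 24460.80 kJ


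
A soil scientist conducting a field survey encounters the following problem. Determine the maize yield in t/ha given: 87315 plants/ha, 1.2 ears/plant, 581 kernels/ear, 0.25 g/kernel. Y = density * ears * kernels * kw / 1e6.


Y = density * ears * kernels * kw
  = 87315 * 1.2 * 581 * 0.25 g/ha
  = 15219004.50 g/ha
  = 15219.00 kg/ha = 15.22 t/ha


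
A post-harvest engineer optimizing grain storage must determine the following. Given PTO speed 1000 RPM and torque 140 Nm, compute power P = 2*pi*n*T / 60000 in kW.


P = 2*pi*n*T / 60000
  = 2*pi * 1000 * 140 / 60000
  = 879645.94 / 60000
  = 14.66 kW


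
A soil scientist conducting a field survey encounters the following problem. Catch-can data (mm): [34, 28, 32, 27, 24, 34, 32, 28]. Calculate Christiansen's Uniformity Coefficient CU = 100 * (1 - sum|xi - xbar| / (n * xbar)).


xbar = 239 / 8 = 29.875
sum|xi - xbar| = 25
CU = 100 * (1 - 25 / (8 * 29.875))
   = 100 * (1 - 0.1046)
   = 89.54%


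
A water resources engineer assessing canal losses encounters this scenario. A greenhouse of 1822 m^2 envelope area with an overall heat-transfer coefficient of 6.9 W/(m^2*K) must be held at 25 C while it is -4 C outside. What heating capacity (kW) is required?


dT = 25 - (-4) = 29 K
Q = U * A * dT
  = 6.9 * 1822 * 29
  = 364582.20 W = 364.58 kW


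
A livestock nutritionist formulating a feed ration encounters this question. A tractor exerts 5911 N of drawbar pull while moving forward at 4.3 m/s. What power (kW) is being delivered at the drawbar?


P = F * v / 1000
  = 5911 * 4.3 / 1000
  = 25417.30 / 1000
  = 25.42 kW


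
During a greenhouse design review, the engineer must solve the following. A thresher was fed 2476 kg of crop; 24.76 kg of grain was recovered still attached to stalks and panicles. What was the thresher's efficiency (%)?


eta = (total - unthreshed) / total * 100
    = (2476 - 24.76) / 2476 * 100
    = 2451.24 / 2476 * 100
    = 99%


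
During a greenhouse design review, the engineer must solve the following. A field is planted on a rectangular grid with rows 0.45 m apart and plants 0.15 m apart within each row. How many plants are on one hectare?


D = 10000 / (row_sp * plant_sp)
  = 10000 / (0.45 * 0.15)
  = 10000 / 0.0675
  = 148148.15 plants/ha


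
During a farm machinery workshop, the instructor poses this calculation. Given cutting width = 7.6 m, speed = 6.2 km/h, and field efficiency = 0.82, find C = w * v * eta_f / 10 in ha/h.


C = w * v * eta_f / 10
  = 7.6 * 6.2 * 0.82 / 10
  = 38.64 / 10
  = 3.86 ha/h


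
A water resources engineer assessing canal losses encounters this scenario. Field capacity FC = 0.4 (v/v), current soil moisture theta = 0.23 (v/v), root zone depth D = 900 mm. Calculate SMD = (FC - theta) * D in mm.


SMD = (FC - theta) * D
    = (0.4 - 0.23) * 900
    = 0.170 * 900
    = 153 mm


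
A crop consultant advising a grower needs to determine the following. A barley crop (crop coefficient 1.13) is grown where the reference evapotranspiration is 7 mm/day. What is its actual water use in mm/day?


ETc = Kc * ET0
    = 1.13 * 7
    = 7.91 mm/day


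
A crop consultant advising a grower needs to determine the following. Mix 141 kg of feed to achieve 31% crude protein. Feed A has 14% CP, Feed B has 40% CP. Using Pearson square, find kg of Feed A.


parts_A = CP_b - target = 40 - 31 = 9
parts_B = target - CP_a = 31 - 14 = 17
total_parts = 9 + 17 = 26
Feed A = 141 * 9 / 26 = 48.81 kg
Feed B = 141 * 17 / 26 = 92.19 kg

48.81 kg


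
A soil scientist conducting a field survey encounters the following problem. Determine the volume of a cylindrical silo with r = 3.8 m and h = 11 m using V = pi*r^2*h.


V = pi * r^2 * h
  = pi * 3.8^2 * 11
  = pi * 14.44 * 11
  = 499.01 m^3


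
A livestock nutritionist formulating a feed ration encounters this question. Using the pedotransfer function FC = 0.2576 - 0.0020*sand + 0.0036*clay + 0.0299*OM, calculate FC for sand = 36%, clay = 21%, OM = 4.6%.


FC = 0.2576 - 0.0020*36 + 0.0036*21 + 0.0299*4.6
   = 0.2576 - 0.0720 + 0.0756 + 0.1375
   = 0.3987


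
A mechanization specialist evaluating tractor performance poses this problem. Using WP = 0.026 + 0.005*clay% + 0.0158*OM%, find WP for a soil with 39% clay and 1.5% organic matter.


WP = 0.026 + 0.005*39 + 0.0158*1.5
   = 0.026 + 0.1950 + 0.0237
   = 0.2447


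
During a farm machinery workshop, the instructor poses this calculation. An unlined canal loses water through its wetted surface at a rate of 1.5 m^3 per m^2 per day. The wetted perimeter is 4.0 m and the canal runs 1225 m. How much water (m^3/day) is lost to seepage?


S = C * P * L
  = 1.5 * 4.0 * 1225
  = 7350 m^3/day


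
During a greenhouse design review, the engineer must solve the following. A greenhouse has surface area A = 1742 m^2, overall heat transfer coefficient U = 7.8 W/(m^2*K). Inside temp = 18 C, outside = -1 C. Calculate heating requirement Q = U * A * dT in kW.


dT = 18 - (-1) = 19 K
Q = U * A * dT
  = 7.8 * 1742 * 19
  = 258164.40 W = 258.16 kW


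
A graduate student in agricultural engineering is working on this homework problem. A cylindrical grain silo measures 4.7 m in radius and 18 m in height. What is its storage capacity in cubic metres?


V = pi * r^2 * h
  = pi * 4.7^2 * 18
  = pi * 22.09 * 18
  = 1249.16 m^3


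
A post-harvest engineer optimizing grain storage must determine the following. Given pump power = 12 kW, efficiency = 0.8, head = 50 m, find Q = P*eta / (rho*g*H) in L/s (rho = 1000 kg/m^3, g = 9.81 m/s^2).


Q = (P * 1000 * eta) / (rho * g * H)
  = (12 * 1000 * 0.8) / (1000 * 9.81 * 50)
  = 9600 / 490500
  = 0.01957 m^3/s = 19.57 L/s


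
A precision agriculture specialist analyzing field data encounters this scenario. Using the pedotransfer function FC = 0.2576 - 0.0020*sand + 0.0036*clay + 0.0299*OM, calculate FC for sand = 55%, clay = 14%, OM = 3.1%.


FC = 0.2576 - 0.0020*55 + 0.0036*14 + 0.0299*3.1
   = 0.2576 - 0.1100 + 0.0504 + 0.0927
   = 0.2907


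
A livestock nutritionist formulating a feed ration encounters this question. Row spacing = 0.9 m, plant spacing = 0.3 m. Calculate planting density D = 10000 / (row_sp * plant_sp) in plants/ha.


D = 10000 / (row_sp * plant_sp)
  = 10000 / (0.9 * 0.3)
  = 10000 / 0.2700
  = 37037.04 plants/ha


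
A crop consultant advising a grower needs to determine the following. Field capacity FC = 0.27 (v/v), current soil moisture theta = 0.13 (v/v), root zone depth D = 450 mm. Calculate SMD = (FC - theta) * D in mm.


SMD = (FC - theta) * D
    = (0.27 - 0.13) * 450
    = 0.140 * 450
    = 63 mm


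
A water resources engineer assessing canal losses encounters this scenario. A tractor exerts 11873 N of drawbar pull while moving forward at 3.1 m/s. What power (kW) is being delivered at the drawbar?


P = F * v / 1000
  = 11873 * 3.1 / 1000
  = 36806.30 / 1000
  = 36.81 kW


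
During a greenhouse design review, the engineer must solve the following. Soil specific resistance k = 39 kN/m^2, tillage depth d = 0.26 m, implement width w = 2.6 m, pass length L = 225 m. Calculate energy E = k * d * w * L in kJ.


E = k * d * w * L
  = 39 * 0.26 * 2.6 * 225
  = 5931.90 kJ


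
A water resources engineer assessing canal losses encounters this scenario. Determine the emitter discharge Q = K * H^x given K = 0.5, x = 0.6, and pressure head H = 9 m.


Q = K * H^x
  = 0.5 * 9^0.6
  = 0.5 * 3.7372
  = 1.87 L/h


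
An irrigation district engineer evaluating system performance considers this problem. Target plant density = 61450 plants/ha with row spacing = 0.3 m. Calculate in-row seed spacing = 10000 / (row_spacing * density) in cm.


spacing = 10000 / (row_sp * density)
        = 10000 / (0.3 * 61450)
        = 10000 / 18435
        = 0.54245 m = 54.24 cm


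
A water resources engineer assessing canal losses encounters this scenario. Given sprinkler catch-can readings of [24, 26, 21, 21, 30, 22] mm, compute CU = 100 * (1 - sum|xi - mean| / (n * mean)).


xbar = 144 / 6 = 24
sum|xi - xbar| = 16
CU = 100 * (1 - 16 / (6 * 24))
   = 100 * (1 - 0.1111)
   = 88.89%


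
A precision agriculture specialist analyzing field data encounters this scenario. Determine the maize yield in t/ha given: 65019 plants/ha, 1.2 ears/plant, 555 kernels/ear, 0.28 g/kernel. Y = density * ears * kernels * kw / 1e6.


Y = density * ears * kernels * kw
  = 65019 * 1.2 * 555 * 0.28 g/ha
  = 12124743.12 g/ha
  = 12124.74 kg/ha = 12.12 t/ha


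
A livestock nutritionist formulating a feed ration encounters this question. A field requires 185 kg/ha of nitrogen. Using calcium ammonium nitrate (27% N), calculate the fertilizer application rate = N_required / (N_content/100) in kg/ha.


Rate = N_required / (N_content / 100)
     = 185 / (27 / 100)
     = 185 / 0.27
     = 685.19 kg/ha


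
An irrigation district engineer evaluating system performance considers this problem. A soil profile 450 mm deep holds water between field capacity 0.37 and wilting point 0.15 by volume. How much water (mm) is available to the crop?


AW = (FC - WP) * D
   = (0.37 - 0.15) * 450
   = 0.22 * 450
   = 99 mm


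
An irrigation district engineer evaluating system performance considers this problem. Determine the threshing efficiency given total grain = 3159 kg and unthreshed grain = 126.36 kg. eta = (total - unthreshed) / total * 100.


eta = (total - unthreshed) / total * 100
    = (3159 - 126.36) / 3159 * 100
    = 3032.64 / 3159 * 100
    = 96%


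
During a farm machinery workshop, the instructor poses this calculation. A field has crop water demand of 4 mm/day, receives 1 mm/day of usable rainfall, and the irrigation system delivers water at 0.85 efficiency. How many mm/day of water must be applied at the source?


IWR = (ETc - Pe) / Ea
    = (4 - 1) / 0.85
    = 3 / 0.85
    = 3.53 mm/day


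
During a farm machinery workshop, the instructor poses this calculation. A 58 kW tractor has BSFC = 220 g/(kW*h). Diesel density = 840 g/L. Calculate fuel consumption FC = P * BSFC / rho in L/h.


FC = P * BSFC / rho_fuel
   = 58 * 220 / 840
   = 12760 / 840
   = 15.19 L/h


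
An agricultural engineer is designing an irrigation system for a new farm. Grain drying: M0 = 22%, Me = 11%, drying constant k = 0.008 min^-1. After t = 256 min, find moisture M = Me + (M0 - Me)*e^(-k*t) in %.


M = Me + (M0 - Me) * e^(-k*t)
  = 11 + (22 - 11) * e^(-0.008*256)
  = 11 + 11 * e^(-2.048)
  = 11 + 11 * 0.12899
  = 11 + 1.4189
  = 12.42%


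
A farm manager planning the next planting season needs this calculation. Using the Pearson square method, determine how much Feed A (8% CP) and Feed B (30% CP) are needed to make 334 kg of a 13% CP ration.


parts_A = CP_b - target = 30 - 13 = 17
parts_B = target - CP_a = 13 - 8 = 5
total_parts = 17 + 5 = 22
Feed A = 334 * 17 / 22 = 258.09 kg
Feed B = 334 * 5 / 22 = 75.91 kg

258.09 kg


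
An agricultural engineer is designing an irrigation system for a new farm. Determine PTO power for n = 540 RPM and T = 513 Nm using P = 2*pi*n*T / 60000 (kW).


P = 2*pi*n*T / 60000
  = 2*pi * 540 * 513 / 60000
  = 1740567.99 / 60000
  = 29.01 kW


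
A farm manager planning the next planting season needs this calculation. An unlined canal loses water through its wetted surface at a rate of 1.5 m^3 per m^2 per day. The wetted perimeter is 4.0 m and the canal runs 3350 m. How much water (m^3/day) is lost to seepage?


S = C * P * L
  = 1.5 * 4.0 * 3350
  = 20100 m^3/day


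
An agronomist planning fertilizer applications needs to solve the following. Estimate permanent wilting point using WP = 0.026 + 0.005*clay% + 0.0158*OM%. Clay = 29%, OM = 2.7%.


WP = 0.026 + 0.005*29 + 0.0158*2.7
   = 0.026 + 0.1450 + 0.0427
   = 0.2137


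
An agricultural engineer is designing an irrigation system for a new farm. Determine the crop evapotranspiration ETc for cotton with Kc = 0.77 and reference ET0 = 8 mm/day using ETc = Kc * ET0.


ETc = Kc * ET0
    = 0.77 * 8
    = 6.16 mm/day


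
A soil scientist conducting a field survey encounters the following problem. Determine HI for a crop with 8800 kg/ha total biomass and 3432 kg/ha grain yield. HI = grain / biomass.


HI = grain_yield / biomass
   = 3432 / 8800
   = 0.39


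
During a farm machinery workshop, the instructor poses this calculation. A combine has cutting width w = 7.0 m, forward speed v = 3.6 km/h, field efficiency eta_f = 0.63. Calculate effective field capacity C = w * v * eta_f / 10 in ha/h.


C = w * v * eta_f / 10
  = 7.0 * 3.6 * 0.63 / 10
  = 15.88 / 10
  = 1.59 ha/h


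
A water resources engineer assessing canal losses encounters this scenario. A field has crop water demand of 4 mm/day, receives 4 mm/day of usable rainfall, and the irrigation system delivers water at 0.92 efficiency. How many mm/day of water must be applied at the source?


IWR = (ETc - Pe) / Ea
    = (4 - 4) / 0.92
    = 0 / 0.92
    = 0 mm/day


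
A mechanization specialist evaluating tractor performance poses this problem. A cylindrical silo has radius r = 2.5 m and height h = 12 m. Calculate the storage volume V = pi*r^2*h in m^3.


V = pi * r^2 * h
  = pi * 2.5^2 * 12
  = pi * 6.25 * 12
  = 235.62 m^3


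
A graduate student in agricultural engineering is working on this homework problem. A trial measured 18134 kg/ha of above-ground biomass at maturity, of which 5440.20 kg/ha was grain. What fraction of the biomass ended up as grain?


HI = grain_yield / biomass
   = 5440.20 / 18134
   = 0.30


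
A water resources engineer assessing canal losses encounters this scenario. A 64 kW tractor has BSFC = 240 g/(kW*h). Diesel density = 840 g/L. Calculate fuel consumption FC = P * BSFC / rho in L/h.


FC = P * BSFC / rho_fuel
   = 64 * 240 / 840
   = 15360 / 840
   = 18.29 L/h


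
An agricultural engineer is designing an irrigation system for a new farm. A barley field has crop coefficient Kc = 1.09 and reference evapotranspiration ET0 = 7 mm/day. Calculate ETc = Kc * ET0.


ETc = Kc * ET0
    = 1.09 * 7
    = 7.63 mm/day


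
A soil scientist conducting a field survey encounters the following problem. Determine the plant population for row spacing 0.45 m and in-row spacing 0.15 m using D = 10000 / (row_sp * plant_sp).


D = 10000 / (row_sp * plant_sp)
  = 10000 / (0.45 * 0.15)
  = 10000 / 0.0675
  = 148148.15 plants/ha


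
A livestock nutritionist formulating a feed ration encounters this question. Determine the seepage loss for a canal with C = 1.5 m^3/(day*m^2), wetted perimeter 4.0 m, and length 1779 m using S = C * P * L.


S = C * P * L
  = 1.5 * 4.0 * 1779
  = 10674 m^3/day


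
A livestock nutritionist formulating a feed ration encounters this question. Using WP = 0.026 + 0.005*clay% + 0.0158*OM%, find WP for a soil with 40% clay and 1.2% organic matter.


WP = 0.026 + 0.005*40 + 0.0158*1.2
   = 0.026 + 0.2000 + 0.0190
   = 0.2450


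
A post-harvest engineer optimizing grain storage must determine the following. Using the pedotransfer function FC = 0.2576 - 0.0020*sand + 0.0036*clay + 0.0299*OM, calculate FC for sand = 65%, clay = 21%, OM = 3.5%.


FC = 0.2576 - 0.0020*65 + 0.0036*21 + 0.0299*3.5
   = 0.2576 - 0.1300 + 0.0756 + 0.1047
   = 0.3079


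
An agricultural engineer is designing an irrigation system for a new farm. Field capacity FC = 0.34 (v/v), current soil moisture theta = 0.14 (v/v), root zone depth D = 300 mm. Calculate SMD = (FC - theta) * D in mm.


SMD = (FC - theta) * D
    = (0.34 - 0.14) * 300
    = 0.200 * 300
    = 60 mm


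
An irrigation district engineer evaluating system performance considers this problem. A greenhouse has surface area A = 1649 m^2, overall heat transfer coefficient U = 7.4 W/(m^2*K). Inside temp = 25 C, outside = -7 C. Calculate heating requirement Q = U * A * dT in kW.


dT = 25 - (-7) = 32 K
Q = U * A * dT
  = 7.4 * 1649 * 32
  = 390483.20 W = 390.48 kW


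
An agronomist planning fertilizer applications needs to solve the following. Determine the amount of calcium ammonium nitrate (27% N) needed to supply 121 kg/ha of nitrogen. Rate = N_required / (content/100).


Rate = N_required / (N_content / 100)
     = 121 / (27 / 100)
     = 121 / 0.27
     = 448.15 kg/ha


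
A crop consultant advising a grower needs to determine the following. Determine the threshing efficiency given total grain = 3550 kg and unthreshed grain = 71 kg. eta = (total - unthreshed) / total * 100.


eta = (total - unthreshed) / total * 100
    = (3550 - 71) / 3550 * 100
    = 3479 / 3550 * 100
    = 98%


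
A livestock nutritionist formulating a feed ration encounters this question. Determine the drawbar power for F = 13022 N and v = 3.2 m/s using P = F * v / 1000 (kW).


P = F * v / 1000
  = 13022 * 3.2 / 1000
  = 41670.40 / 1000
  = 41.67 kW


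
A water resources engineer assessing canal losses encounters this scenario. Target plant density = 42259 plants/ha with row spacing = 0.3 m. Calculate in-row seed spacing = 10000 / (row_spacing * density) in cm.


spacing = 10000 / (row_sp * density)
        = 10000 / (0.3 * 42259)
        = 10000 / 12677.70
        = 0.78879 m = 78.88 cm


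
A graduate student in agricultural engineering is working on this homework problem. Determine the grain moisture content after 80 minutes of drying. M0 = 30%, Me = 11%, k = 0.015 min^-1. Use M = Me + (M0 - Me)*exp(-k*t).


M = Me + (M0 - Me) * e^(-k*t)
  = 11 + (30 - 11) * e^(-0.015*80)
  = 11 + 19 * e^(-1.200)
  = 11 + 19 * 0.30119
  = 11 + 5.7227
  = 16.72%


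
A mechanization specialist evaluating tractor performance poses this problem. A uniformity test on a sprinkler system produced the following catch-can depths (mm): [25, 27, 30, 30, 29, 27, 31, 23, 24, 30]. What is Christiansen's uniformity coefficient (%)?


xbar = 276 / 10 = 27.600
sum|xi - xbar| = 24
CU = 100 * (1 - 24 / (10 * 27.600))
   = 100 * (1 - 0.0870)
   = 91.30%


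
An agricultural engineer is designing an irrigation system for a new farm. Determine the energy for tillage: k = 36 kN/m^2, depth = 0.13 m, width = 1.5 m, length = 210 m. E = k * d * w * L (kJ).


E = k * d * w * L
  = 36 * 0.13 * 1.5 * 210
  = 1474.20 kJ


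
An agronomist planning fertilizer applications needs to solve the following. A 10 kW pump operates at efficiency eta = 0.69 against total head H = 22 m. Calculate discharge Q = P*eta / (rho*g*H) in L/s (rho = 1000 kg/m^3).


Q = (P * 1000 * eta) / (rho * g * H)
  = (10 * 1000 * 0.69) / (1000 * 9.81 * 22)
  = 6900 / 215820
  = 0.03197 m^3/s = 31.97 L/s


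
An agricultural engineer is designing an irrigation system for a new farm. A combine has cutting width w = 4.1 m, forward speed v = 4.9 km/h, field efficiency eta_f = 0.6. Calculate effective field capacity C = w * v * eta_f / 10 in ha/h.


C = w * v * eta_f / 10
  = 4.1 * 4.9 * 0.6 / 10
  = 12.05 / 10
  = 1.21 ha/h


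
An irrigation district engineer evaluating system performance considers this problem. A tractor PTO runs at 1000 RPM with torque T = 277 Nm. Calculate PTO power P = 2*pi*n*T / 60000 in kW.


P = 2*pi*n*T / 60000
  = 2*pi * 1000 * 277 / 60000
  = 1740442.33 / 60000
  = 29.01 kW


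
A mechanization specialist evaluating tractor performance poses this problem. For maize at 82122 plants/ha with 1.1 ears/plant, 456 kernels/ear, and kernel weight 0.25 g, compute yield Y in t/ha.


Y = density * ears * kernels * kw
  = 82122 * 1.1 * 456 * 0.25 g/ha
  = 10298098.80 g/ha
  = 10298.10 kg/ha = 10.30 t/ha


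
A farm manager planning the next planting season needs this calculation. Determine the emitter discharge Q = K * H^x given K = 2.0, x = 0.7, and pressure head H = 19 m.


Q = K * H^x
  = 2.0 * 19^0.7
  = 2.0 * 7.8547
  = 15.71 L/h


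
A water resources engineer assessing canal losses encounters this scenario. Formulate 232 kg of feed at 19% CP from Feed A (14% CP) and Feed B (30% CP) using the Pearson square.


parts_A = CP_b - target = 30 - 19 = 11
parts_B = target - CP_a = 19 - 14 = 5
total_parts = 11 + 5 = 16
Feed A = 232 * 11 / 16 = 159.50 kg
Feed B = 232 * 5 / 16 = 72.50 kg

159.50 kg


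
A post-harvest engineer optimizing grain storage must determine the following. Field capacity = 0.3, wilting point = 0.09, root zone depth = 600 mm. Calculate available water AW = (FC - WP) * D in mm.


AW = (FC - WP) * D
   = (0.3 - 0.09) * 600
   = 0.21 * 600
   = 126 mm


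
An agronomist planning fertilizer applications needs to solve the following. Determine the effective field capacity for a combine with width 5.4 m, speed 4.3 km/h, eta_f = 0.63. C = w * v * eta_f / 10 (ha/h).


C = w * v * eta_f / 10
  = 5.4 * 4.3 * 0.63 / 10
  = 14.63 / 10
  = 1.46 ha/h


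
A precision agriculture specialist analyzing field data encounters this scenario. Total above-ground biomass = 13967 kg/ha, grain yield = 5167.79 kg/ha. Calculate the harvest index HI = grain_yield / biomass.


HI = grain_yield / biomass
   = 5167.79 / 13967
   = 0.37


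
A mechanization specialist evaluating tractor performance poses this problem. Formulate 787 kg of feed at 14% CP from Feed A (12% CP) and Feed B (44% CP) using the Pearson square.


parts_A = CP_b - target = 44 - 14 = 30
parts_B = target - CP_a = 14 - 12 = 2
total_parts = 30 + 2 = 32
Feed A = 787 * 30 / 32 = 737.81 kg
Feed B = 787 * 2 / 32 = 49.19 kg

737.81 kg


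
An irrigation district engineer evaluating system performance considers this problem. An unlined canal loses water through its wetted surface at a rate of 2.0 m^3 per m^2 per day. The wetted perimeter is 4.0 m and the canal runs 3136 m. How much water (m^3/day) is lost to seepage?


S = C * P * L
  = 2.0 * 4.0 * 3136
  = 25088 m^3/day


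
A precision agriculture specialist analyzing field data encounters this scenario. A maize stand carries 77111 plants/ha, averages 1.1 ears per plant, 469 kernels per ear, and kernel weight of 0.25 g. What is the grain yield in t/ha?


Y = density * ears * kernels * kw
  = 77111 * 1.1 * 469 * 0.25 g/ha
  = 9945391.23 g/ha
  = 9945.39 kg/ha = 9.95 t/ha


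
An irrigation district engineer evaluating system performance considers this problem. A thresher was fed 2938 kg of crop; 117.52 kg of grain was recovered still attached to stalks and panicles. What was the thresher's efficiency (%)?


eta = (total - unthreshed) / total * 100
    = (2938 - 117.52) / 2938 * 100
    = 2820.48 / 2938 * 100
    = 96%


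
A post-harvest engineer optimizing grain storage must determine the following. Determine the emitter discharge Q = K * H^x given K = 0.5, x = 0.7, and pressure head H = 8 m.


Q = K * H^x
  = 0.5 * 8^0.7
  = 0.5 * 4.2871
  = 2.14 L/h


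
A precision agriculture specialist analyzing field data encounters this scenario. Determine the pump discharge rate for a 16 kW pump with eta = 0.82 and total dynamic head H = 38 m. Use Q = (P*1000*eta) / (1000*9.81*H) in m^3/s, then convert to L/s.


Q = (P * 1000 * eta) / (rho * g * H)
  = (16 * 1000 * 0.82) / (1000 * 9.81 * 38)
  = 13120 / 372780
  = 0.03520 m^3/s = 35.20 L/s


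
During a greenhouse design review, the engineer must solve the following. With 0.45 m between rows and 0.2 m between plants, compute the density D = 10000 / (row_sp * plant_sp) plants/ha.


D = 10000 / (row_sp * plant_sp)
  = 10000 / (0.45 * 0.2)
  = 10000 / 0.0900
  = 111111.11 plants/ha


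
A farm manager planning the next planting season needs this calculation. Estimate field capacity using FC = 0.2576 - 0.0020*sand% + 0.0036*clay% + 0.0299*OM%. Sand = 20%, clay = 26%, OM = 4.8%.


FC = 0.2576 - 0.0020*20 + 0.0036*26 + 0.0299*4.8
   = 0.2576 - 0.0400 + 0.0936 + 0.1435
   = 0.4547


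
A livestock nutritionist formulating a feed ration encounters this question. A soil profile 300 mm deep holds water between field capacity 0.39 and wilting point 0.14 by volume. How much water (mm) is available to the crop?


AW = (FC - WP) * D
   = (0.39 - 0.14) * 300
   = 0.25 * 300
   = 75 mm


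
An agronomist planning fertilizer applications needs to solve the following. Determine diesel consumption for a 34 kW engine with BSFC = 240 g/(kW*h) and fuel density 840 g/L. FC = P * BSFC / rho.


FC = P * BSFC / rho_fuel
   = 34 * 240 / 840
   = 8160 / 840
   = 9.71 L/h


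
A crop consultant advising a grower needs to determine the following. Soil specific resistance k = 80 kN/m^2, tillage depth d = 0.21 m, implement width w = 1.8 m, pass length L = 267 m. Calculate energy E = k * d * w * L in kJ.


E = k * d * w * L
  = 80 * 0.21 * 1.8 * 267
  = 8074.08 kJ


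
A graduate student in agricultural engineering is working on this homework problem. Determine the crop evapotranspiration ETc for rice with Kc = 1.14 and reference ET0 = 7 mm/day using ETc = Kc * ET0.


ETc = Kc * ET0
    = 1.14 * 7
    = 7.98 mm/day


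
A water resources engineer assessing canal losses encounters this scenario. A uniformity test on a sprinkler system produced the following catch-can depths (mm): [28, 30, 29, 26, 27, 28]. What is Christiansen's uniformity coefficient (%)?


xbar = 168 / 6 = 28
sum|xi - xbar| = 6
CU = 100 * (1 - 6 / (6 * 28))
   = 100 * (1 - 0.0357)
   = 96.43%


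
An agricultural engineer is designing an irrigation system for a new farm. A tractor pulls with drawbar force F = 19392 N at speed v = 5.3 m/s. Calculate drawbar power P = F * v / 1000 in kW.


P = F * v / 1000
  = 19392 * 5.3 / 1000
  = 102777.60 / 1000
  = 102.78 kW


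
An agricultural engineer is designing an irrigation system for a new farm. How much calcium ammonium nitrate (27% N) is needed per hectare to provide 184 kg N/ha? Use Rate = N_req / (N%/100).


Rate = N_required / (N_content / 100)
     = 184 / (27 / 100)
     = 184 / 0.27
     = 681.48 kg/ha


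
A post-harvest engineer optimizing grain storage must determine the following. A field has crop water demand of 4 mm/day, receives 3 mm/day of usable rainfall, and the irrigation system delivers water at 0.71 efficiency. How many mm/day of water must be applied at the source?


IWR = (ETc - Pe) / Ea
    = (4 - 3) / 0.71
    = 1 / 0.71
    = 1.41 mm/day


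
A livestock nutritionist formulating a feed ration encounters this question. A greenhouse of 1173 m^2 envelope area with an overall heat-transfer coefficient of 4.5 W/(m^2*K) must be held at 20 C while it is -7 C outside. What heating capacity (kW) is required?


dT = 20 - (-7) = 27 K
Q = U * A * dT
  = 4.5 * 1173 * 27
  = 142519.50 W = 142.52 kW


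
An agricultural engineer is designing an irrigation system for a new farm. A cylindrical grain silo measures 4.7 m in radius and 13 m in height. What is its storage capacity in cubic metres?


V = pi * r^2 * h
  = pi * 4.7^2 * 13
  = pi * 22.09 * 13
  = 902.17 m^3


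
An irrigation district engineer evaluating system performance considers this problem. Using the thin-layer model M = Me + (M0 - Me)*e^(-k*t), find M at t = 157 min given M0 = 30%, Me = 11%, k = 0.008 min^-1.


M = Me + (M0 - Me) * e^(-k*t)
  = 11 + (30 - 11) * e^(-0.008*157)
  = 11 + 19 * e^(-1.256)
  = 11 + 19 * 0.28479
  = 11 + 5.4110
  = 16.41%


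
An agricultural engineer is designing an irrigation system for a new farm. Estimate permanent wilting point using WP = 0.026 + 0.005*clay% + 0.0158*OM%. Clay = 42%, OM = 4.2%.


WP = 0.026 + 0.005*42 + 0.0158*4.2
   = 0.026 + 0.2100 + 0.0664
   = 0.3024


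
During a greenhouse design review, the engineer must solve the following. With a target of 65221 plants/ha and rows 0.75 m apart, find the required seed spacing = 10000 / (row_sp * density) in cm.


spacing = 10000 / (row_sp * density)
        = 10000 / (0.75 * 65221)
        = 10000 / 48915.75
        = 0.20443 m = 20.44 cm


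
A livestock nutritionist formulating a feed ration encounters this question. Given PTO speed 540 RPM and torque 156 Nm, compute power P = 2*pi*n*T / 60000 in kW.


P = 2*pi*n*T / 60000
  = 2*pi * 540 * 156 / 60000
  = 529295.53 / 60000
  = 8.82 kW


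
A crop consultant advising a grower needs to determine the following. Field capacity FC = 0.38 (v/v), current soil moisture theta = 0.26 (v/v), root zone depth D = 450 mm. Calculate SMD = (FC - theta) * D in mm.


SMD = (FC - theta) * D
    = (0.38 - 0.26) * 450
    = 0.120 * 450
    = 54 mm


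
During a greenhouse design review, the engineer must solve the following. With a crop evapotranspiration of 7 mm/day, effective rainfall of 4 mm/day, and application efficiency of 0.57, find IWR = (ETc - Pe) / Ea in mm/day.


IWR = (ETc - Pe) / Ea
    = (7 - 4) / 0.57
    = 3 / 0.57
    = 5.26 mm/day


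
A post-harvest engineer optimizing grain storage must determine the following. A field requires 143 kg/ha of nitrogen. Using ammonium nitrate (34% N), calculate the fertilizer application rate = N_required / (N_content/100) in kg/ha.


Rate = N_required / (N_content / 100)
     = 143 / (34 / 100)
     = 143 / 0.34
     = 420.59 kg/ha


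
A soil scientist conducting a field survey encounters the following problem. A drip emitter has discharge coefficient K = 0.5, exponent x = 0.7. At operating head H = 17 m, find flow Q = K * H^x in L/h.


Q = K * H^x
  = 0.5 * 17^0.7
  = 0.5 * 7.2663
  = 3.63 L/h


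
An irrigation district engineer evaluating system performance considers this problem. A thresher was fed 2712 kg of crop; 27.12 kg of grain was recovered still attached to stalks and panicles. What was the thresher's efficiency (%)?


eta = (total - unthreshed) / total * 100
    = (2712 - 27.12) / 2712 * 100
    = 2684.88 / 2712 * 100
    = 99%


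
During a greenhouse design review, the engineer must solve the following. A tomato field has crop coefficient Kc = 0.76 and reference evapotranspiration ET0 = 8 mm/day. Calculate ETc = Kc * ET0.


ETc = Kc * ET0
    = 0.76 * 8
    = 6.08 mm/day


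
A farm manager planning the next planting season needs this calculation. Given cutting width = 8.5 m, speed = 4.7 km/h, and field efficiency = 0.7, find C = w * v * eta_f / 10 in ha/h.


C = w * v * eta_f / 10
  = 8.5 * 4.7 * 0.7 / 10
  = 27.97 / 10
  = 2.80 ha/h


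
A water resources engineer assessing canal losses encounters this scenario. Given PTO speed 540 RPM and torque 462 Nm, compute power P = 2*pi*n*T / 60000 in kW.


P = 2*pi*n*T / 60000
  = 2*pi * 540 * 462 / 60000
  = 1567529.07 / 60000
  = 26.13 kW


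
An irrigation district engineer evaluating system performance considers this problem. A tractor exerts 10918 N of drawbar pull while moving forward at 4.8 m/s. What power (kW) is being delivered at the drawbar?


P = F * v / 1000
  = 10918 * 4.8 / 1000
  = 52406.40 / 1000
  = 52.41 kW


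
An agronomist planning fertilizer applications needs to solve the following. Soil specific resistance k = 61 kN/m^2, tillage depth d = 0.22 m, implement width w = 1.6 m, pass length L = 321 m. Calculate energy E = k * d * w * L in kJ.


E = k * d * w * L
  = 61 * 0.22 * 1.6 * 321
  = 6892.51 kJ


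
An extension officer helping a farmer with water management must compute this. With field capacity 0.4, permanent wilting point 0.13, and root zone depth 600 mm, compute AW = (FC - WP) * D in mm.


AW = (FC - WP) * D
   = (0.4 - 0.13) * 600
   = 0.27 * 600
   = 162 mm


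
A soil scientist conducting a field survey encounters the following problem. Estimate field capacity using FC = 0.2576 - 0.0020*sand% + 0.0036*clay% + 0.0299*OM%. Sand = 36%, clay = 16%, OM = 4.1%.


FC = 0.2576 - 0.0020*36 + 0.0036*16 + 0.0299*4.1
   = 0.2576 - 0.0720 + 0.0576 + 0.1226
   = 0.3658


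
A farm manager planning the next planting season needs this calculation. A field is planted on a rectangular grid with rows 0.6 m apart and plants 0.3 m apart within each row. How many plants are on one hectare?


D = 10000 / (row_sp * plant_sp)
  = 10000 / (0.6 * 0.3)
  = 10000 / 0.1800
  = 55555.56 plants/ha


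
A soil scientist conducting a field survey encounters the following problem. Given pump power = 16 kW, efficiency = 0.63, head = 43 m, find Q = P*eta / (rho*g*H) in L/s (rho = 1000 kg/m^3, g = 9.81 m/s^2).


Q = (P * 1000 * eta) / (rho * g * H)
  = (16 * 1000 * 0.63) / (1000 * 9.81 * 43)
  = 10080 / 421830
  = 0.02390 m^3/s = 23.90 L/s


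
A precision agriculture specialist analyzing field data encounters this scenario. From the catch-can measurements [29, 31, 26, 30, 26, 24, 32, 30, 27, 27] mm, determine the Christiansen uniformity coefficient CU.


xbar = 282 / 10 = 28.200
sum|xi - xbar| = 22
CU = 100 * (1 - 22 / (10 * 28.200))
   = 100 * (1 - 0.0780)
   = 92.20%


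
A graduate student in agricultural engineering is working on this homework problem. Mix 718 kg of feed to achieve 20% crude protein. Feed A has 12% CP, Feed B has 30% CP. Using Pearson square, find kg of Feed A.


parts_A = CP_b - target = 30 - 20 = 10
parts_B = target - CP_a = 20 - 12 = 8
total_parts = 10 + 8 = 18
Feed A = 718 * 10 / 18 = 398.89 kg
Feed B = 718 * 8 / 18 = 319.11 kg

398.89 kg


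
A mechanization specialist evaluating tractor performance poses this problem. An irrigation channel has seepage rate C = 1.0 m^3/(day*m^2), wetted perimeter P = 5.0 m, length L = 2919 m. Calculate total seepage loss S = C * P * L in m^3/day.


S = C * P * L
  = 1.0 * 5.0 * 2919
  = 14595 m^3/day


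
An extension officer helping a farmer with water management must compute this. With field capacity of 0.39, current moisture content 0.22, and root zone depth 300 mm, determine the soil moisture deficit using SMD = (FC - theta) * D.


SMD = (FC - theta) * D
    = (0.39 - 0.22) * 300
    = 0.170 * 300
    = 51 mm


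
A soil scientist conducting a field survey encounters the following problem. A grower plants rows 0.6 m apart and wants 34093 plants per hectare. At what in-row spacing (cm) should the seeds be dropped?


spacing = 10000 / (row_sp * density)
        = 10000 / (0.6 * 34093)
        = 10000 / 20455.80
        = 0.48886 m = 48.89 cm


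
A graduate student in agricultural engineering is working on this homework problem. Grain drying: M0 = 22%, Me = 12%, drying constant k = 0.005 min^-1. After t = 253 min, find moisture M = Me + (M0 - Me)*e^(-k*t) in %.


M = Me + (M0 - Me) * e^(-k*t)
  = 12 + (22 - 12) * e^(-0.005*253)
  = 12 + 10 * e^(-1.265)
  = 12 + 10 * 0.28224
  = 12 + 2.8224
  = 14.82%
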